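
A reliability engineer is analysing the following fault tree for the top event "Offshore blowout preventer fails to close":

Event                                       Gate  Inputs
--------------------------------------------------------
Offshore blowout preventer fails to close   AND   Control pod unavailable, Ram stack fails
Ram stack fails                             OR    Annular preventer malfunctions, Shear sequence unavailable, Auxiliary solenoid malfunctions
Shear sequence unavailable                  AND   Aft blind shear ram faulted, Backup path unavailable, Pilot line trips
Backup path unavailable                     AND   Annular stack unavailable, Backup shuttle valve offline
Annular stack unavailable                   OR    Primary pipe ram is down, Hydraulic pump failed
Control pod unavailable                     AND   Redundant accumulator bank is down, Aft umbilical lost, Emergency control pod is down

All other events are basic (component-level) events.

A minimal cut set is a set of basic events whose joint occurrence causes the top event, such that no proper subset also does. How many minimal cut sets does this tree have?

Control pod unavailable [AND]: one cut set from each child combined → 1 × 1 × 1 = 1 cut set(s).
Annular stack unavailable [OR]: union of children's cut sets → 2 cut set(s).
Backup path unavailable [AND]: one cut set from each child combined → 2 × 1 = 2 cut set(s).
Shear sequence unavailable [AND]: one cut set from each child combined → 1 × 2 × 1 = 2 cut set(s).
Ram stack fails [OR]: union of children's cut sets → 4 cut set(s).
Offshore blowout preventer fails to close [AND]: one cut set from each child combined → 1 × 4 = 4 cut set(s).
Minimal cut sets: {Aft umbilical lost, Annular preventer malfunctions, Emergency control pod is down, Redundant accumulator bank is down}; {Aft blind shear ram faulted, Aft umbilical lost, Backup shuttle valve offline, Emergency control pod is down, Pilot line trips, Primary pipe ram is down, Redundant accumulator bank is down}; {Aft blind shear ram faulted, Aft umbilical lost, Backup shuttle valve offline, Emergency control pod is down, Hydraulic pump failed, Pilot line trips, Redundant accumulator bank is down}; {Aft umbilical lost, Auxiliary solenoid malfunctions, Emergency control pod is down, Redundant accumulator bank is down}.

4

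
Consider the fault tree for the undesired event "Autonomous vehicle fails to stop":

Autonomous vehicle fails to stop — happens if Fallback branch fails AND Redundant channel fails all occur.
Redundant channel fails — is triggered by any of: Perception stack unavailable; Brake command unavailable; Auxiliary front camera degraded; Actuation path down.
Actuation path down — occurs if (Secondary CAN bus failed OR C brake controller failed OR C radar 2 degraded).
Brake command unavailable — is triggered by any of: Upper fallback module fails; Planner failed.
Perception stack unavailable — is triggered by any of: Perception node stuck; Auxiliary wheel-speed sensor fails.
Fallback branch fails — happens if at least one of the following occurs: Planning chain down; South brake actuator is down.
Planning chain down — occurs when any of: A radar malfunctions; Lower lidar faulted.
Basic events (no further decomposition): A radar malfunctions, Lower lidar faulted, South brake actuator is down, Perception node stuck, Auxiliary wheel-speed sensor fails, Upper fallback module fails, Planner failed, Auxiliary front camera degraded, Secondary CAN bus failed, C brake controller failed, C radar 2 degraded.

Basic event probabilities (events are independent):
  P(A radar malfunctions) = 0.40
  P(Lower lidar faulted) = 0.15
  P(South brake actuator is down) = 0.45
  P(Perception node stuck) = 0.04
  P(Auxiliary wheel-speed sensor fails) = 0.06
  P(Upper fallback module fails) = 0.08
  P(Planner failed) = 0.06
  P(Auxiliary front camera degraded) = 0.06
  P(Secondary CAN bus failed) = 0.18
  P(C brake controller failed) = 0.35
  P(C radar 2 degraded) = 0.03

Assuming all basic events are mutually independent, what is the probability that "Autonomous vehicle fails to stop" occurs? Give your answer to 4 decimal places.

P(Planning chain down) [OR] = 1 − (1−0.40) × (1−0.15) = 0.490000
P(Fallback branch fails) [OR] = 1 − (1−0.490000) × (1−0.45) = 0.719500
P(Perception stack unavailable) [OR] = 1 − (1−0.04) × (1−0.06) = 0.097600
P(Brake command unavailable) [OR] = 1 − (1−0.08) × (1−0.06) = 0.135200
P(Actuation path down) [OR] = 1 − (1−0.18) × (1−0.35) × (1−0.03) = 0.482990
P(Redundant channel fails) [OR] = 1 − (1−0.097600) × (1−0.135200) × (1−0.06) × (1−0.482990) = 0.620736
P(Autonomous vehicle fails to stop) [AND] = 0.719500 × 0.620736 = 0.446620
Rounded to 4 decimal places: P(Autonomous vehicle fails to stop) ≈ 0.4466.

0.4466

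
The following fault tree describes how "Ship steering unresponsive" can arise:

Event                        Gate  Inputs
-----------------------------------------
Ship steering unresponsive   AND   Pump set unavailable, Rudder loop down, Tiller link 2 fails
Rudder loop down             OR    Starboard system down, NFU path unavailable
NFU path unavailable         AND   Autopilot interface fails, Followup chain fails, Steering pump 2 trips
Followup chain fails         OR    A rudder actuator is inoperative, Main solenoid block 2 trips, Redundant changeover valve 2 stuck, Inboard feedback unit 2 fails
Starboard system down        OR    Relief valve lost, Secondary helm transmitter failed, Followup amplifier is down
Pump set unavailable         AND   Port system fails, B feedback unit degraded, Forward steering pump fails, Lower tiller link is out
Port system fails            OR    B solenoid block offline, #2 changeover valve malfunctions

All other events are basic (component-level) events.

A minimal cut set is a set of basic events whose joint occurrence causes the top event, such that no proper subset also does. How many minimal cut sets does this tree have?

Port system fails [OR]: union of children's cut sets → 2 cut set(s).
Pump set unavailable [AND]: one cut set from each child combined → 2 × 1 × 1 × 1 = 2 cut set(s).
Starboard system down [OR]: union of children's cut sets → 3 cut set(s).
Followup chain fails [OR]: union of children's cut sets → 4 cut set(s).
NFU path unavailable [AND]: one cut set from each child combined → 1 × 4 × 1 = 4 cut set(s).
Rudder loop down [OR]: union of children's cut sets → 7 cut set(s).
Ship steering unresponsive [AND]: one cut set from each child combined → 2 × 7 × 1 = 14 cut set(s).

14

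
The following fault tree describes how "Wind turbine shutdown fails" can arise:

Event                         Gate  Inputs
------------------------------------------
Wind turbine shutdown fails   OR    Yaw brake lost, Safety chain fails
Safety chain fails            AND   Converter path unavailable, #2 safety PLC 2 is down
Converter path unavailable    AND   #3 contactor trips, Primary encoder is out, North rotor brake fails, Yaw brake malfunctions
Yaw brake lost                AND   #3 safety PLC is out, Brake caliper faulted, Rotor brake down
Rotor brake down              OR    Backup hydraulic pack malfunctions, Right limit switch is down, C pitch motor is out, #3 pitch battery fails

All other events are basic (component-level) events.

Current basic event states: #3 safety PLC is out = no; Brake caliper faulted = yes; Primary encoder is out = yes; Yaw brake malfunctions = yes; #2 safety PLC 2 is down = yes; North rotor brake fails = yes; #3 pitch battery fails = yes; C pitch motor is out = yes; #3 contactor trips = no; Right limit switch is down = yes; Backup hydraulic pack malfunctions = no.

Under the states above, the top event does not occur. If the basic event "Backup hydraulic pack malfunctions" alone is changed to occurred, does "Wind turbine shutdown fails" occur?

No

Counterfactual: set "Backup hydraulic pack malfunctions" to occurred.
Rotor brake down [OR]: Backup hydraulic pack malfunctions=occurs, Right limit switch is down=occurs, C pitch motor is out=occurs, #3 pitch battery fails=occurs → at least one input occurs → occurs.
Yaw brake lost [AND]: #3 safety PLC is out=not, Brake caliper faulted=occurs, Rotor brake down=occurs → not all inputs occur → does not occur.
Converter path unavailable [AND]: #3 contactor trips=not, Primary encoder is out=occurs, North rotor brake fails=occurs, Yaw brake malfunctions=occurs → not all inputs occur → does not occur.
Safety chain fails [AND]: Converter path unavailable=not, #2 safety PLC 2 is down=occurs → not all inputs occur → does not occur.
Wind turbine shutdown fails [OR]: Yaw brake lost=not, Safety chain fails=not → no input occurs → does not occur.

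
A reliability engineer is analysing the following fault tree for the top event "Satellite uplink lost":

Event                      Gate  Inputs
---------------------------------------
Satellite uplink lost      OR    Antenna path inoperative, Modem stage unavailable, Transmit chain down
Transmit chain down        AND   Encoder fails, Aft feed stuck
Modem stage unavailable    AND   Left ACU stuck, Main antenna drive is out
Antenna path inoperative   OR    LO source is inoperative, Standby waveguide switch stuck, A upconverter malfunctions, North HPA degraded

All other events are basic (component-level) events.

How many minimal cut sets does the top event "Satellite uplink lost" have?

6

Antenna path inoperative [OR]: union of children's cut sets → 4 cut set(s).
Modem stage unavailable [AND]: one cut set from each child combined → 1 × 1 = 1 cut set(s).
Transmit chain down [AND]: one cut set from each child combined → 1 × 1 = 1 cut set(s).
Satellite uplink lost [OR]: union of children's cut sets → 6 cut set(s).
Minimal cut sets: {LO source is inoperative}; {Standby waveguide switch stuck}; {A upconverter malfunctions}; {North HPA degraded}; {Left ACU stuck, Main antenna drive is out}; {Aft feed stuck, Encoder fails}.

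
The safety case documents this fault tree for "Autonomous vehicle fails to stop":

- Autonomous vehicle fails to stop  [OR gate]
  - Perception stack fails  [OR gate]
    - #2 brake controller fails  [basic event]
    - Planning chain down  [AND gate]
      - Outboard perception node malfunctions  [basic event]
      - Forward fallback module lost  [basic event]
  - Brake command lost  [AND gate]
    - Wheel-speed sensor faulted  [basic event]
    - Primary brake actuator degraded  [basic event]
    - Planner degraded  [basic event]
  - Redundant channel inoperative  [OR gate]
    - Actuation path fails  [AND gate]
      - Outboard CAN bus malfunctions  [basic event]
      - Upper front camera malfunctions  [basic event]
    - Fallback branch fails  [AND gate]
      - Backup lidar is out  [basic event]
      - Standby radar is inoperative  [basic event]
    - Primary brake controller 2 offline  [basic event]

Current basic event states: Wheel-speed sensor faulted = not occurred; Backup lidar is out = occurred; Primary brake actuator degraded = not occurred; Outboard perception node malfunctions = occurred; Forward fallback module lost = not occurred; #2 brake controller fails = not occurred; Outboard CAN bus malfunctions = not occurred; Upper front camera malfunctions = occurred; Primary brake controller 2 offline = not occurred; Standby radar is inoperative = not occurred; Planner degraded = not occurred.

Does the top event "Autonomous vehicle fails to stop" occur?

Planning chain down [AND]: Outboard perception node malfunctions=occurs, Forward fallback module lost=not → not all inputs occur → does not occur.
Perception stack fails [OR]: #2 brake controller fails=not, Planning chain down=not → no input occurs → does not occur.
Brake command lost [AND]: Wheel-speed sensor faulted=not, Primary brake actuator degraded=not, Planner degraded=not → not all inputs occur → does not occur.
Actuation path fails [AND]: Outboard CAN bus malfunctions=not, Upper front camera malfunctions=occurs → not all inputs occur → does not occur.
Fallback branch fails [AND]: Backup lidar is out=occurs, Standby radar is inoperative=not → not all inputs occur → does not occur.
Redundant channel inoperative [OR]: Actuation path fails=not, Fallback branch fails=not, Primary brake controller 2 offline=not → no input occurs → does not occur.
Autonomous vehicle fails to stop [OR]: Perception stack fails=not, Brake command lost=not, Redundant channel inoperative=not → no input occurs → does not occur.

No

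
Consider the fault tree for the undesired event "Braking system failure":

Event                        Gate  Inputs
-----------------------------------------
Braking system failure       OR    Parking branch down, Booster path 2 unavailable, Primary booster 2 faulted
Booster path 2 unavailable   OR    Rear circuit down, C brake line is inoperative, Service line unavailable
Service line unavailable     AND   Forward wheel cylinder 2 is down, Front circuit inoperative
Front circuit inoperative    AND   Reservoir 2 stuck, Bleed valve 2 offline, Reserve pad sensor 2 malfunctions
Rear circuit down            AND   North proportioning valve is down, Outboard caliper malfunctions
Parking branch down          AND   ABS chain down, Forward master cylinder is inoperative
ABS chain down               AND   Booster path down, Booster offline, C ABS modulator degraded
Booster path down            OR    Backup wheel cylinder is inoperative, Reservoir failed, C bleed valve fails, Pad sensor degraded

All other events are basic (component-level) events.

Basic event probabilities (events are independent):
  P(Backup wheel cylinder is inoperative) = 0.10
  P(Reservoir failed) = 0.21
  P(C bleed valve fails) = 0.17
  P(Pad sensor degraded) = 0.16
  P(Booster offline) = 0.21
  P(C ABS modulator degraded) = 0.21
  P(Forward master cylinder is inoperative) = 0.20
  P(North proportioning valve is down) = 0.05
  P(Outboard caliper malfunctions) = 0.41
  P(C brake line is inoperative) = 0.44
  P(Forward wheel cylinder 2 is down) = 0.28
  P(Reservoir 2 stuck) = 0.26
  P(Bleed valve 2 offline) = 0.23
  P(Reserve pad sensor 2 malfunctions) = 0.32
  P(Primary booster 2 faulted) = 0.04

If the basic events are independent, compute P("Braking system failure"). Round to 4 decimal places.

P(Booster path down) [OR] = 1 − (1−0.10) × (1−0.21) × (1−0.17) × (1−0.16) = 0.504291
P(ABS chain down) [AND] = 0.504291 × 0.21 × 0.21 = 0.022239
P(Parking branch down) [AND] = 0.022239 × 0.20 = 0.004448
P(Rear circuit down) [AND] = 0.05 × 0.41 = 0.020500
P(Front circuit inoperative) [AND] = 0.26 × 0.23 × 0.32 = 0.019136
P(Service line unavailable) [AND] = 0.28 × 0.019136 = 0.005358
P(Booster path 2 unavailable) [OR] = 1 − (1−0.020500) × (1−0.44) × (1−0.005358) = 0.454419
P(Braking system failure) [OR] = 1 − (1−0.004448) × (1−0.454419) × (1−0.04) = 0.478572
Rounded to 4 decimal places: P(Braking system failure) ≈ 0.4786.

0.4786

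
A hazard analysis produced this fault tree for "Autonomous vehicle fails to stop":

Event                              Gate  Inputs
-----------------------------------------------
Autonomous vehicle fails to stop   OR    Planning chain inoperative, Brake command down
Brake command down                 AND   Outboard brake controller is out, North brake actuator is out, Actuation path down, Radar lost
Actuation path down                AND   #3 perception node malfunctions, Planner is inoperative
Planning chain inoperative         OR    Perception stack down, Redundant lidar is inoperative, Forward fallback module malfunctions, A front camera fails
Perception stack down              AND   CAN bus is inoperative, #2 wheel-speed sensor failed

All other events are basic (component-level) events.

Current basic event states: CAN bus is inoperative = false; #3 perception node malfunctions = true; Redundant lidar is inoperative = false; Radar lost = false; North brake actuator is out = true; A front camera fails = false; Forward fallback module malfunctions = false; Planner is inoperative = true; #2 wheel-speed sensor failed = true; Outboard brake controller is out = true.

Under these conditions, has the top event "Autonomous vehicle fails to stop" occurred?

No

Perception stack down [AND]: CAN bus is inoperative=not, #2 wheel-speed sensor failed=occurs → not all inputs occur → does not occur.
Planning chain inoperative [OR]: Perception stack down=not, Redundant lidar is inoperative=not, Forward fallback module malfunctions=not, A front camera fails=not → no input occurs → does not occur.
Actuation path down [AND]: #3 perception node malfunctions=occurs, Planner is inoperative=occurs → all inputs occur → occurs.
Brake command down [AND]: Outboard brake controller is out=occurs, North brake actuator is out=occurs, Actuation path down=occurs, Radar lost=not → not all inputs occur → does not occur.
Autonomous vehicle fails to stop [OR]: Planning chain inoperative=not, Brake command down=not → no input occurs → does not occur.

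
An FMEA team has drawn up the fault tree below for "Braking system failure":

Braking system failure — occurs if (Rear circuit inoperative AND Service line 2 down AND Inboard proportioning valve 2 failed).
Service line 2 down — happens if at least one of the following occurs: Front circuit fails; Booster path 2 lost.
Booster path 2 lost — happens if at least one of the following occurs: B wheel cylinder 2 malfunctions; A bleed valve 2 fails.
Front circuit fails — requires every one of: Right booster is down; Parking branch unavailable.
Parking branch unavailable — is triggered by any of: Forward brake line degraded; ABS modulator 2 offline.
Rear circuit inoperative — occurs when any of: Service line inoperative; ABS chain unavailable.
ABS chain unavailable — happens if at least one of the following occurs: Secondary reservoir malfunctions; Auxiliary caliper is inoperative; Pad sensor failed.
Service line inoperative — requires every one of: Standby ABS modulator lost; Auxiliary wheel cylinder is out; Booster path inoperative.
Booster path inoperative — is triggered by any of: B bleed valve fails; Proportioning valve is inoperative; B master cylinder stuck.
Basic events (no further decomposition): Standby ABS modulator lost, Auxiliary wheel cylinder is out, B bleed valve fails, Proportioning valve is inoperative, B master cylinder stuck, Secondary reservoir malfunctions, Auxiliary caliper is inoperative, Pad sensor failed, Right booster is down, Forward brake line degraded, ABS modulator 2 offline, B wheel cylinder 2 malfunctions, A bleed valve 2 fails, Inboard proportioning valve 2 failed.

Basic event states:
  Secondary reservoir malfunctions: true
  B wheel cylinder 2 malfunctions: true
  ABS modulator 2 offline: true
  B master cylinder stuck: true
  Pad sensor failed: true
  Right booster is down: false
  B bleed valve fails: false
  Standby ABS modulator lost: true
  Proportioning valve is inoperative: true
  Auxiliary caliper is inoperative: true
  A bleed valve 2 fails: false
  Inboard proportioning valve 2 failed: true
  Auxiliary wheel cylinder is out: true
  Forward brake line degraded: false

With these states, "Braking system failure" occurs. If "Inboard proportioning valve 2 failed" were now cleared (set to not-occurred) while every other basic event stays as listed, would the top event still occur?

No

Counterfactual: set "Inboard proportioning valve 2 failed" to not occurred.
Booster path inoperative [OR]: B bleed valve fails=not, Proportioning valve is inoperative=occurs, B master cylinder stuck=occurs → at least one input occurs → occurs.
Service line inoperative [AND]: Standby ABS modulator lost=occurs, Auxiliary wheel cylinder is out=occurs, Booster path inoperative=occurs → all inputs occur → occurs.
ABS chain unavailable [OR]: Secondary reservoir malfunctions=occurs, Auxiliary caliper is inoperative=occurs, Pad sensor failed=occurs → at least one input occurs → occurs.
Rear circuit inoperative [OR]: Service line inoperative=occurs, ABS chain unavailable=occurs → at least one input occurs → occurs.
Parking branch unavailable [OR]: Forward brake line degraded=not, ABS modulator 2 offline=occurs → at least one input occurs → occurs.
Front circuit fails [AND]: Right booster is down=not, Parking branch unavailable=occurs → not all inputs occur → does not occur.
Booster path 2 lost [OR]: B wheel cylinder 2 malfunctions=occurs, A bleed valve 2 fails=not → at least one input occurs → occurs.
Service line 2 down [OR]: Front circuit fails=not, Booster path 2 lost=occurs → at least one input occurs → occurs.
Braking system failure [AND]: Rear circuit inoperative=occurs, Service line 2 down=occurs, Inboard proportioning valve 2 failed=not → not all inputs occur → does not occur.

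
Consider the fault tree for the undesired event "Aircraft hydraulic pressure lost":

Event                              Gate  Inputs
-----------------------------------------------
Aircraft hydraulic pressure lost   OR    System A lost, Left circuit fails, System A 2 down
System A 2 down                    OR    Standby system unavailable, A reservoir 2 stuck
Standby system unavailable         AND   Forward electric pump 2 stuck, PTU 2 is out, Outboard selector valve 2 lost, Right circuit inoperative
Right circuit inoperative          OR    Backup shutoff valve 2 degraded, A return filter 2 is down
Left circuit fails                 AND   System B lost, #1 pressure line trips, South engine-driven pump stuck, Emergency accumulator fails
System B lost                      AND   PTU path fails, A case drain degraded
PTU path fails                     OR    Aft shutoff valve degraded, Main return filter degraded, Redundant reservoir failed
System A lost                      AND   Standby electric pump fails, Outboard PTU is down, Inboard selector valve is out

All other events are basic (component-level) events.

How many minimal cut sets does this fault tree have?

System A lost [AND]: one cut set from each child combined → 1 × 1 × 1 = 1 cut set(s).
PTU path fails [OR]: union of children's cut sets → 3 cut set(s).
System B lost [AND]: one cut set from each child combined → 3 × 1 = 3 cut set(s).
Left circuit fails [AND]: one cut set from each child combined → 3 × 1 × 1 × 1 = 3 cut set(s).
Right circuit inoperative [OR]: union of children's cut sets → 2 cut set(s).
Standby system unavailable [AND]: one cut set from each child combined → 1 × 1 × 1 × 2 = 2 cut set(s).
System A 2 down [OR]: union of children's cut sets → 3 cut set(s).
Aircraft hydraulic pressure lost [OR]: union of children's cut sets → 7 cut set(s).
Minimal cut sets: {Inboard selector valve is out, Outboard PTU is down, Standby electric pump fails}; {#1 pressure line trips, A case drain degraded, Aft shutoff valve degraded, Emergency accumulator fails, South engine-driven pump stuck}; {#1 pressure line trips, A case drain degraded, Emergency accumulator fails, Main return filter degraded, South engine-driven pump stuck}; {#1 pressure line trips, A case drain degraded, Emergency accumulator fails, Redundant reservoir failed, South engine-driven pump stuck}; {Backup shutoff valve 2 degraded, Forward electric pump 2 stuck, Outboard selector valve 2 lost, PTU 2 is out}; {A return filter 2 is down, Forward electric pump 2 stuck, Outboard selector valve 2 lost, PTU 2 is out}; {A reservoir 2 stuck}.

7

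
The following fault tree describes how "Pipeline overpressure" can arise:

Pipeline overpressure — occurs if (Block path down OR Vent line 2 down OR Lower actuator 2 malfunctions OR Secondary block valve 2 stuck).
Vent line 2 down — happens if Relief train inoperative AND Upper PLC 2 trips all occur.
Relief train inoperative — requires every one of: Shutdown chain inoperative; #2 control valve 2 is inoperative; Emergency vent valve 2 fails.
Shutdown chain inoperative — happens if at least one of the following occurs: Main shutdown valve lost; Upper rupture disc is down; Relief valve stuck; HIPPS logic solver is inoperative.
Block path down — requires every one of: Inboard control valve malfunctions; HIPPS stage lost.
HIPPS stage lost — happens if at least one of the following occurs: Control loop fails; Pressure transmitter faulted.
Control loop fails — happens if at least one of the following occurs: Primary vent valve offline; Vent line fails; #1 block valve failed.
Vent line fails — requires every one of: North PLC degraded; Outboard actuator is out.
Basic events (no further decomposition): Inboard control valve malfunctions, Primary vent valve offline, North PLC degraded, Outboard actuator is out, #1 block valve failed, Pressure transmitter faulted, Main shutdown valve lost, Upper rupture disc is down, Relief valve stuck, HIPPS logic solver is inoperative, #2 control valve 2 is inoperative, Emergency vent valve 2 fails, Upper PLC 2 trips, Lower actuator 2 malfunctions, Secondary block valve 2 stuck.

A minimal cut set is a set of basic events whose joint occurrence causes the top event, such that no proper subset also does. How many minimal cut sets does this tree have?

Vent line fails [AND]: one cut set from each child combined → 1 × 1 = 1 cut set(s).
Control loop fails [OR]: union of children's cut sets → 3 cut set(s).
HIPPS stage lost [OR]: union of children's cut sets → 4 cut set(s).
Block path down [AND]: one cut set from each child combined → 1 × 4 = 4 cut set(s).
Shutdown chain inoperative [OR]: union of children's cut sets → 4 cut set(s).
Relief train inoperative [AND]: one cut set from each child combined → 4 × 1 × 1 = 4 cut set(s).
Vent line 2 down [AND]: one cut set from each child combined → 4 × 1 = 4 cut set(s).
Pipeline overpressure [OR]: union of children's cut sets → 10 cut set(s).
Minimal cut sets: {Inboard control valve malfunctions, Primary vent valve offline}; {Inboard control valve malfunctions, North PLC degraded, Outboard actuator is out}; {#1 block valve failed, Inboard control valve malfunctions}; {Inboard control valve malfunctions, Pressure transmitter faulted}; {#2 control valve 2 is inoperative, Emergency vent valve 2 fails, Main shutdown valve lost, Upper PLC 2 trips}; {#2 control valve 2 is inoperative, Emergency vent valve 2 fails, Upper PLC 2 trips, Upper rupture disc is down}; {#2 control valve 2 is inoperative, Emergency vent valve 2 fails, Relief valve stuck, Upper PLC 2 trips}; {#2 control valve 2 is inoperative, Emergency vent valve 2 fails, HIPPS logic solver is inoperative, Upper PLC 2 trips}; {Lower actuator 2 malfunctions}; {Secondary block valve 2 stuck}.

10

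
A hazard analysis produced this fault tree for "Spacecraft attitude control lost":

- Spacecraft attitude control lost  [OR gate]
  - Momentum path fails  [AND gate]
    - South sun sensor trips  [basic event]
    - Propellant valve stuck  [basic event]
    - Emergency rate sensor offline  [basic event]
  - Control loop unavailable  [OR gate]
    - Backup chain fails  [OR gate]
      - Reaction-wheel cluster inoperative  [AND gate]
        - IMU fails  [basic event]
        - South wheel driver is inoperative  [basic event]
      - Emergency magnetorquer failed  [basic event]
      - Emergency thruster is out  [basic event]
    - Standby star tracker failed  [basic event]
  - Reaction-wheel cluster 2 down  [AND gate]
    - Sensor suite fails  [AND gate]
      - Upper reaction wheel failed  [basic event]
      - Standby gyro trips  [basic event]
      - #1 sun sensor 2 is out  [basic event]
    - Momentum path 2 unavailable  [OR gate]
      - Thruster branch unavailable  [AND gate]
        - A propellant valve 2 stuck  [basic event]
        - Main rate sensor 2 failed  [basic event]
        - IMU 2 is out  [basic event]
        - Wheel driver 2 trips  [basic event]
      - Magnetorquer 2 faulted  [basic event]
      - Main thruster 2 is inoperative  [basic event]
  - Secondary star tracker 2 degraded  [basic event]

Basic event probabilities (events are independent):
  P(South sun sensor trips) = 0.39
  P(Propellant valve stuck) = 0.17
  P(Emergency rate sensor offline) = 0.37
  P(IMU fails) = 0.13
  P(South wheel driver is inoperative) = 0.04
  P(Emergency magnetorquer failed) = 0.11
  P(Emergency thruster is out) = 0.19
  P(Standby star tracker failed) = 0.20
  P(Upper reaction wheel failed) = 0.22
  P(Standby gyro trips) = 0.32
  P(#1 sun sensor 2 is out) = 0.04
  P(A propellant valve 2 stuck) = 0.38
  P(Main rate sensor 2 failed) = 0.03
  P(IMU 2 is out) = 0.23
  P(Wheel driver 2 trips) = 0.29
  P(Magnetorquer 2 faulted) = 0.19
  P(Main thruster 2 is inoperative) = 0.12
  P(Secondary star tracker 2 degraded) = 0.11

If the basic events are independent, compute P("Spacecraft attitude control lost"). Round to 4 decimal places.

P(Momentum path fails) [AND] = 0.39 × 0.17 × 0.37 = 0.024531
P(Reaction-wheel cluster inoperative) [AND] = 0.13 × 0.04 = 0.005200
P(Backup chain fails) [OR] = 1 − (1−0.005200) × (1−0.11) × (1−0.19) = 0.282849
P(Control loop unavailable) [OR] = 1 − (1−0.282849) × (1−0.20) = 0.426279
P(Sensor suite fails) [AND] = 0.22 × 0.32 × 0.04 = 0.002816
P(Thruster branch unavailable) [AND] = 0.38 × 0.03 × 0.23 × 0.29 = 0.000760
P(Momentum path 2 unavailable) [OR] = 1 − (1−0.000760) × (1−0.19) × (1−0.12) = 0.287742
P(Reaction-wheel cluster 2 down) [AND] = 0.002816 × 0.287742 = 0.000810
P(Spacecraft attitude control lost) [OR] = 1 − (1−0.024531) × (1−0.426279) × (1−0.000810) × (1−0.11) = 0.502318
Rounded to 4 decimal places: P(Spacecraft attitude control lost) ≈ 0.5023.

0.5023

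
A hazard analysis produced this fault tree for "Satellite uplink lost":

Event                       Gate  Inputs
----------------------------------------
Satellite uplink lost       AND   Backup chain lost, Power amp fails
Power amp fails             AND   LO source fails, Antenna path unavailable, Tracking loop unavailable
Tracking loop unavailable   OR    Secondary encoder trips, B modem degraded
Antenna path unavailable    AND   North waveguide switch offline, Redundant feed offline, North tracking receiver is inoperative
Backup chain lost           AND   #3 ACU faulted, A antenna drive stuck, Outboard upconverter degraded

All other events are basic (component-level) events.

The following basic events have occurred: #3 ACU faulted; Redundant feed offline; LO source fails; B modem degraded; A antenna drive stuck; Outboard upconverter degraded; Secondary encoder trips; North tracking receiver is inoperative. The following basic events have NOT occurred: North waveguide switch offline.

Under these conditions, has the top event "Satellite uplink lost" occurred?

Backup chain lost [AND]: #3 ACU faulted=occurs, A antenna drive stuck=occurs, Outboard upconverter degraded=occurs → all inputs occur → occurs.
Antenna path unavailable [AND]: North waveguide switch offline=not, Redundant feed offline=occurs, North tracking receiver is inoperative=occurs → not all inputs occur → does not occur.
Tracking loop unavailable [OR]: Secondary encoder trips=occurs, B modem degraded=occurs → at least one input occurs → occurs.
Power amp fails [AND]: LO source fails=occurs, Antenna path unavailable=not, Tracking loop unavailable=occurs → not all inputs occur → does not occur.
Satellite uplink lost [AND]: Backup chain lost=occurs, Power amp fails=not → not all inputs occur → does not occur.

No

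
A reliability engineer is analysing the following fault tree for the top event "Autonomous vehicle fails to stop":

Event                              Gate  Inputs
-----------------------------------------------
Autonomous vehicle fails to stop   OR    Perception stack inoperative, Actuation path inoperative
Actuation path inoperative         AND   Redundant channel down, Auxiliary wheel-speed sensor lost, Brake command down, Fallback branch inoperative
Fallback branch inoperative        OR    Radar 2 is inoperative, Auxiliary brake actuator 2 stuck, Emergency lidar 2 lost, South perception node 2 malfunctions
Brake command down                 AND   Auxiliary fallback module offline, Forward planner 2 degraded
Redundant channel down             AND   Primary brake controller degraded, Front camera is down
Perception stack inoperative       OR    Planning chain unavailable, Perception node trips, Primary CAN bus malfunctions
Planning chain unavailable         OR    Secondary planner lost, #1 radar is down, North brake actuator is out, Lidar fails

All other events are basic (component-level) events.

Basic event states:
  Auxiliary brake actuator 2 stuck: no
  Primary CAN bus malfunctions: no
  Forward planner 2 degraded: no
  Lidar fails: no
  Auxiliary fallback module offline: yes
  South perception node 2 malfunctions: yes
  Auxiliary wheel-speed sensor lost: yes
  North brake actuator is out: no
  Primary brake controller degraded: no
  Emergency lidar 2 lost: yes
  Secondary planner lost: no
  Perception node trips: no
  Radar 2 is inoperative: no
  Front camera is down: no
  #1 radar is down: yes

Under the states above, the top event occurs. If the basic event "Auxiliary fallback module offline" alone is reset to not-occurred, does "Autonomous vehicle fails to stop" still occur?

Yes

Counterfactual: set "Auxiliary fallback module offline" to not occurred.
Planning chain unavailable [OR]: Secondary planner lost=not, #1 radar is down=occurs, North brake actuator is out=not, Lidar fails=not → at least one input occurs → occurs.
Perception stack inoperative [OR]: Planning chain unavailable=occurs, Perception node trips=not, Primary CAN bus malfunctions=not → at least one input occurs → occurs.
Redundant channel down [AND]: Primary brake controller degraded=not, Front camera is down=not → not all inputs occur → does not occur.
Brake command down [AND]: Auxiliary fallback module offline=not, Forward planner 2 degraded=not → not all inputs occur → does not occur.
Fallback branch inoperative [OR]: Radar 2 is inoperative=not, Auxiliary brake actuator 2 stuck=not, Emergency lidar 2 lost=occurs, South perception node 2 malfunctions=occurs → at least one input occurs → occurs.
Actuation path inoperative [AND]: Redundant channel down=not, Auxiliary wheel-speed sensor lost=occurs, Brake command down=not, Fallback branch inoperative=occurs → not all inputs occur → does not occur.
Autonomous vehicle fails to stop [OR]: Perception stack inoperative=occurs, Actuation path inoperative=not → at least one input occurs → occurs.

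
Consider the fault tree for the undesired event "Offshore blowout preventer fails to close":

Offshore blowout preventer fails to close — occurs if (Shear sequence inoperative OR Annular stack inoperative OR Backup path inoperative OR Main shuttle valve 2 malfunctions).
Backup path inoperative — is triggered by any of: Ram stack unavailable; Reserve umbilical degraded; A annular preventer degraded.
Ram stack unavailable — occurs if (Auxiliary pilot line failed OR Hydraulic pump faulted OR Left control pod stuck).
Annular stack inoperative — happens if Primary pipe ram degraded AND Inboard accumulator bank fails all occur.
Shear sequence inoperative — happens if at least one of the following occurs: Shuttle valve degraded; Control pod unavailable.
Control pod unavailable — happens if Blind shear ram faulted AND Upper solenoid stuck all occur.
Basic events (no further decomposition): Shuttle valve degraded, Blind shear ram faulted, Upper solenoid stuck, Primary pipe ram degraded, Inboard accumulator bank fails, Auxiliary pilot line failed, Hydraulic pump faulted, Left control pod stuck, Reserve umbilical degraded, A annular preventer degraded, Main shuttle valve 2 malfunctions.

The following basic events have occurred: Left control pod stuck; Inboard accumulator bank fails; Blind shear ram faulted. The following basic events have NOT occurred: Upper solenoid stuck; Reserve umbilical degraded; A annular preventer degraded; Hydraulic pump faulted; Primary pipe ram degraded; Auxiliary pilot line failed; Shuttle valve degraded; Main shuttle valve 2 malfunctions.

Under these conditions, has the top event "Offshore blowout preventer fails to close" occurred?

Yes

Control pod unavailable [AND]: Blind shear ram faulted=occurs, Upper solenoid stuck=not → not all inputs occur → does not occur.
Shear sequence inoperative [OR]: Shuttle valve degraded=not, Control pod unavailable=not → no input occurs → does not occur.
Annular stack inoperative [AND]: Primary pipe ram degraded=not, Inboard accumulator bank fails=occurs → not all inputs occur → does not occur.
Ram stack unavailable [OR]: Auxiliary pilot line failed=not, Hydraulic pump faulted=not, Left control pod stuck=occurs → at least one input occurs → occurs.
Backup path inoperative [OR]: Ram stack unavailable=occurs, Reserve umbilical degraded=not, A annular preventer degraded=not → at least one input occurs → occurs.
Offshore blowout preventer fails to close [OR]: Shear sequence inoperative=not, Annular stack inoperative=not, Backup path inoperative=occurs, Main shuttle valve 2 malfunctions=not → at least one input occurs → occurs.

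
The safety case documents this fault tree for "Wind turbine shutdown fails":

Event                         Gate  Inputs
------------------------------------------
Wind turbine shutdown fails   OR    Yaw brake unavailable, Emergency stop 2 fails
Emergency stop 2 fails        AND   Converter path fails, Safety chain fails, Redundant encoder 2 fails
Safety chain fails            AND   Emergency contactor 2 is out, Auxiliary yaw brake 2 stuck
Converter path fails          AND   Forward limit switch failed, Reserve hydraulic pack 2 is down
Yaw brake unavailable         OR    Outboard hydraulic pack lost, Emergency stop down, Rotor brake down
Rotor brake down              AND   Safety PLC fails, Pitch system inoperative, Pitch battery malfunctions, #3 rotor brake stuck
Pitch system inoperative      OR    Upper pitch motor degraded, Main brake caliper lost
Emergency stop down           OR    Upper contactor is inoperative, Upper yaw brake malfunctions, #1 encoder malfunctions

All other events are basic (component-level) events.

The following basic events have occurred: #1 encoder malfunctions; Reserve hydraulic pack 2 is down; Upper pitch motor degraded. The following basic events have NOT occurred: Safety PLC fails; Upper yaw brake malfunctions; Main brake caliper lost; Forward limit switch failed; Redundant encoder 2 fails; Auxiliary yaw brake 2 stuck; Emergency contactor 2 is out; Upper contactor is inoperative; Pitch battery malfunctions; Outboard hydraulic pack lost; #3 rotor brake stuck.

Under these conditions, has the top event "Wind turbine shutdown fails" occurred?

Yes

Emergency stop down [OR]: Upper contactor is inoperative=not, Upper yaw brake malfunctions=not, #1 encoder malfunctions=occurs → at least one input occurs → occurs.
Pitch system inoperative [OR]: Upper pitch motor degraded=occurs, Main brake caliper lost=not → at least one input occurs → occurs.
Rotor brake down [AND]: Safety PLC fails=not, Pitch system inoperative=occurs, Pitch battery malfunctions=not, #3 rotor brake stuck=not → not all inputs occur → does not occur.
Yaw brake unavailable [OR]: Outboard hydraulic pack lost=not, Emergency stop down=occurs, Rotor brake down=not → at least one input occurs → occurs.
Converter path fails [AND]: Forward limit switch failed=not, Reserve hydraulic pack 2 is down=occurs → not all inputs occur → does not occur.
Safety chain fails [AND]: Emergency contactor 2 is out=not, Auxiliary yaw brake 2 stuck=not → not all inputs occur → does not occur.
Emergency stop 2 fails [AND]: Converter path fails=not, Safety chain fails=not, Redundant encoder 2 fails=not → not all inputs occur → does not occur.
Wind turbine shutdown fails [OR]: Yaw brake unavailable=occurs, Emergency stop 2 fails=not → at least one input occurs → occurs.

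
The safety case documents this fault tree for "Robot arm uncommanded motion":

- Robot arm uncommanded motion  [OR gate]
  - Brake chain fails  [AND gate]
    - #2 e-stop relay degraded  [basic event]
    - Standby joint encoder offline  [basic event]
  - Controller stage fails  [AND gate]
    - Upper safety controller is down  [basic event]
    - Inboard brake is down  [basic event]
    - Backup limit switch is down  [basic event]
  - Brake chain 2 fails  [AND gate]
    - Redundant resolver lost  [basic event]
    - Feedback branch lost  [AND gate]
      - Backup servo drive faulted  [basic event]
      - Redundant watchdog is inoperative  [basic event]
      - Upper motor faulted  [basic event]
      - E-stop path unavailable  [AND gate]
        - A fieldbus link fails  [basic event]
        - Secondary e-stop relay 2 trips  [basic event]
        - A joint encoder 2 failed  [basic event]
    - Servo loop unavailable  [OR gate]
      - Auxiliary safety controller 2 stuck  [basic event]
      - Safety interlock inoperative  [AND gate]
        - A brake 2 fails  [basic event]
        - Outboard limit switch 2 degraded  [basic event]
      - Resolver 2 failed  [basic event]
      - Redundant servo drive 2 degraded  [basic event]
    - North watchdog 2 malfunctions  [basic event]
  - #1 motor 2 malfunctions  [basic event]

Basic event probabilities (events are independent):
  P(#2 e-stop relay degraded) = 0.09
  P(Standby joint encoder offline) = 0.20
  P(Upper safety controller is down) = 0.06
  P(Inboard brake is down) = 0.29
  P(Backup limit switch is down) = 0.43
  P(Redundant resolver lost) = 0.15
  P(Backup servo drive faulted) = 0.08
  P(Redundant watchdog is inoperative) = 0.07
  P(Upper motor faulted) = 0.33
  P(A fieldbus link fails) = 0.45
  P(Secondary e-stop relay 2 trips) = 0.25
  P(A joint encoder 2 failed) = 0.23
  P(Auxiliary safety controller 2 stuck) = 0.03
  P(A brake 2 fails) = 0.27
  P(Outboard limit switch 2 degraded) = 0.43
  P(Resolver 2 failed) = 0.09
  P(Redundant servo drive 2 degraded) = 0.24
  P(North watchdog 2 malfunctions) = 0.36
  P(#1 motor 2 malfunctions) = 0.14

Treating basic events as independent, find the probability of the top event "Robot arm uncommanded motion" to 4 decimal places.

0.1618

P(Brake chain fails) [AND] = 0.09 × 0.20 = 0.018000
P(Controller stage fails) [AND] = 0.06 × 0.29 × 0.43 = 0.007482
P(E-stop path unavailable) [AND] = 0.45 × 0.25 × 0.23 = 0.025875
P(Feedback branch lost) [AND] = 0.08 × 0.07 × 0.33 × 0.025875 = 0.000048
P(Safety interlock inoperative) [AND] = 0.27 × 0.43 = 0.116100
P(Servo loop unavailable) [OR] = 1 − (1−0.03) × (1−0.116100) × (1−0.09) × (1−0.24) = 0.407034
P(Brake chain 2 fails) [AND] = 0.15 × 0.000048 × 0.407034 × 0.36 = 0.000001
P(Robot arm uncommanded motion) [OR] = 1 − (1−0.018000) × (1−0.007482) × (1−0.000001) × (1−0.14) = 0.161800
Rounded to 4 decimal places: P(Robot arm uncommanded motion) ≈ 0.1618.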